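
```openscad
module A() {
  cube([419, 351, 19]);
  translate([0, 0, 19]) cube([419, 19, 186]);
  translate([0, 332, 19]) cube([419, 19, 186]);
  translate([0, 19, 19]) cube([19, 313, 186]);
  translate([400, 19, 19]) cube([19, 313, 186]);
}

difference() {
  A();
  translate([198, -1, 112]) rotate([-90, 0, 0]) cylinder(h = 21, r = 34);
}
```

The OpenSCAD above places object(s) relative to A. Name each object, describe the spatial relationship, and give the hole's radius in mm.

The subtracted cylinder has r = 34 mm.

A is an open box. The open box has a circular hole through its front wall. The hole's radius is 34 mm.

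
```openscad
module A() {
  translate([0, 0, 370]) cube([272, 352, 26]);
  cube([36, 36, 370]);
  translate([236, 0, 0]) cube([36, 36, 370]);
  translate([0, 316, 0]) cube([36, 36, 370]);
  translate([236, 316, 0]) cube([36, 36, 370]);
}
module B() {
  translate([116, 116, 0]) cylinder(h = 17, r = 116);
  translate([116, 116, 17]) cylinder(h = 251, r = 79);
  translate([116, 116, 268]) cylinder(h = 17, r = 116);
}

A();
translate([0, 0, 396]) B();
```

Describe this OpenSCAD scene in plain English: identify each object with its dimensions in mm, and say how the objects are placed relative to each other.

A is a four-legged stool. The seat is a 272×352×26 mm slab whose top surface is at z = 396 mm; four square legs, each 36×36 mm in cross-section, run from the floor (z = 0) to the underside of the seat, each flush with a corner of the seat.

B is a spool: two coaxial disc flanges of radius 116 mm and thickness 17 mm, joined by a core cylinder of radius 79 mm and height 251 mm. The lower flange rests on z = 0 and the three cylinders share a vertical axis.

The spool is on top of the stool.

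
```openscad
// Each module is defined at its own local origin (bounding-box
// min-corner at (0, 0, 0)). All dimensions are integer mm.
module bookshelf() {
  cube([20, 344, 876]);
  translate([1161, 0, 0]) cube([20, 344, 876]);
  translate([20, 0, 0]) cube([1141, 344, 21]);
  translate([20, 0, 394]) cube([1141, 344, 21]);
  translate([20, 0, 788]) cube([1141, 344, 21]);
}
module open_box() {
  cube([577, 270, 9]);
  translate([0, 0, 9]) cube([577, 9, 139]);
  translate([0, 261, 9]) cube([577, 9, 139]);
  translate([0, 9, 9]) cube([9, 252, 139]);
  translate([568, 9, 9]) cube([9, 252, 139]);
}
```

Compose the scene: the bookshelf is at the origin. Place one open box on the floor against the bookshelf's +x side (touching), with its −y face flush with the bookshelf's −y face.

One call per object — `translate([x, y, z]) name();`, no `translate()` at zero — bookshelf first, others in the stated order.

bookshelf();
translate([1181, 0, 0]) open_box();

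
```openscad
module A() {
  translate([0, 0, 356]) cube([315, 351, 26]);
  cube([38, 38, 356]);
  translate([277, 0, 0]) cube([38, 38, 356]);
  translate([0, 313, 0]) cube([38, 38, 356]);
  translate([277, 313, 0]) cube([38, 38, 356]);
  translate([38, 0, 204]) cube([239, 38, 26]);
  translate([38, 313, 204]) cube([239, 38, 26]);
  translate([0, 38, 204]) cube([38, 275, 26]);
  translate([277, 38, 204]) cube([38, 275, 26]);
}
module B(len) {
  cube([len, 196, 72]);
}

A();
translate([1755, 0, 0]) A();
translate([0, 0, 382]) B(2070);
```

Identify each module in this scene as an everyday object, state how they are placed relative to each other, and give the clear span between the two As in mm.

A is a stool. B is a beam. A beam spans the tops of two stools. The clear span between the two stools is 1440 mm.

Second stool starts at x = 1755; first ends at x = 315; clear span = 1755 − 315 = 1440 mm.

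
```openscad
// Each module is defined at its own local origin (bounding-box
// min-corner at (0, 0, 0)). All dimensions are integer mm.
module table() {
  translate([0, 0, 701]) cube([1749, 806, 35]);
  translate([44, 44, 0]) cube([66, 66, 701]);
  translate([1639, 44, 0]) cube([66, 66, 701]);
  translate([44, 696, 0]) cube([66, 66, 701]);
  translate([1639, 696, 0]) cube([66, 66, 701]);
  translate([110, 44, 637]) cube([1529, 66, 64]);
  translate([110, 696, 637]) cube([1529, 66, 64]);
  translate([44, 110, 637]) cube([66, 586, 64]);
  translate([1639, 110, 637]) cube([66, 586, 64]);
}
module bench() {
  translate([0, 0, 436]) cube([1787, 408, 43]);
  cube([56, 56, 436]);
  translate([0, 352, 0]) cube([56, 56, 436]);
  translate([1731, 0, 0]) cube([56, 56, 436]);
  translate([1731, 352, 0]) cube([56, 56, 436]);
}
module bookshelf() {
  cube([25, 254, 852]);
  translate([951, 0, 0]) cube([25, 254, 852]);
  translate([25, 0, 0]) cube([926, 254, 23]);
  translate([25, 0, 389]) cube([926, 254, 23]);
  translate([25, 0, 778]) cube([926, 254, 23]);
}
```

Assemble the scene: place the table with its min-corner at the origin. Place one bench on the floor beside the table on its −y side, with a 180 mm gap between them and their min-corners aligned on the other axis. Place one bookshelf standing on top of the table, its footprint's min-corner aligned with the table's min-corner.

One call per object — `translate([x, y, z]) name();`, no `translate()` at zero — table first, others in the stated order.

table();
translate([0, -588, 0]) bench();
translate([0, 0, 736]) bookshelf();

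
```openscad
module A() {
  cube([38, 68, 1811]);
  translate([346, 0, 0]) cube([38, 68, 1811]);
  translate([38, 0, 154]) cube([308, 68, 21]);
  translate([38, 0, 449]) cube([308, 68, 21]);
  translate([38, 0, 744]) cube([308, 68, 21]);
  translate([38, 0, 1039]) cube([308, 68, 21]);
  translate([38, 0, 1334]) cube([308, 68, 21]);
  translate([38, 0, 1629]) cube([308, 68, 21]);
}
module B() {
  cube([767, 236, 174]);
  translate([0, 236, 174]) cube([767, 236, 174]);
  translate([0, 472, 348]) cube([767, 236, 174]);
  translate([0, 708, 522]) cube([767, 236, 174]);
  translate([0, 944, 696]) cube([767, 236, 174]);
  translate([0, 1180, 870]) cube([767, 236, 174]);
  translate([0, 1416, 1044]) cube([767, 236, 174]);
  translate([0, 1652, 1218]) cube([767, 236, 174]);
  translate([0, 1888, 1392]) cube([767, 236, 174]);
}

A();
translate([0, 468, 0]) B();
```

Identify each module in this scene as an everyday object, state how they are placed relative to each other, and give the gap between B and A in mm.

A is a ladder. B is a staircase. The staircase is on the floor beside the ladder on its +y side. The gap between the staircase and the ladder is 400 mm.

The staircase's nearest face is 400 mm from the ladder's +y face.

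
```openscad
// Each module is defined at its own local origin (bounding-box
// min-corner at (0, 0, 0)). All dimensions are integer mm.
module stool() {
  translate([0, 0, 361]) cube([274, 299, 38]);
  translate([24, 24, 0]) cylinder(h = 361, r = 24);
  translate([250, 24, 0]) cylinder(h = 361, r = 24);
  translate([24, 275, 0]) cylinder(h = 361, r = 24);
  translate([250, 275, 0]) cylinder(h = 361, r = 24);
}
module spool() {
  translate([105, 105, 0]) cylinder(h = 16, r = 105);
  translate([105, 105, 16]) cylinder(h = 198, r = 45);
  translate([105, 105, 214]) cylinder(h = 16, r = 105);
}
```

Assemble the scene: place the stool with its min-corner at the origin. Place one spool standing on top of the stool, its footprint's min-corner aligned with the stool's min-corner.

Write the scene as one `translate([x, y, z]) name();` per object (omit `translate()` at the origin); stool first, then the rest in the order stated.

stool();
translate([0, 0, 399]) spool();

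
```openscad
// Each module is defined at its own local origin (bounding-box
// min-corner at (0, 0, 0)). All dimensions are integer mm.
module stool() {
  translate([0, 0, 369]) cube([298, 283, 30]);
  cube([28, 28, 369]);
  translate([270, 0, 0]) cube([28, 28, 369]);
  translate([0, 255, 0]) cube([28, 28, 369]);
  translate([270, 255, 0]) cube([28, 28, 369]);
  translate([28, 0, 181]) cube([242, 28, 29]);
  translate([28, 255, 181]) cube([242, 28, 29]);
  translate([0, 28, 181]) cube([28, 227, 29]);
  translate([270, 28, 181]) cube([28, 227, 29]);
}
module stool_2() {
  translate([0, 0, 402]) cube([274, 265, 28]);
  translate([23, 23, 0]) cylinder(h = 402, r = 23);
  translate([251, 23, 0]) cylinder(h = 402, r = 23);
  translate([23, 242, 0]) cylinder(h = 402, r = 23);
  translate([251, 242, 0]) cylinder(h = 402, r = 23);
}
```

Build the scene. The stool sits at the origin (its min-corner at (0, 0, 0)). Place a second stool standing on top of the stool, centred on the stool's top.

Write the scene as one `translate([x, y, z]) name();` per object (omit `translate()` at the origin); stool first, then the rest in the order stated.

stool();
translate([12, 9, 399]) stool_2();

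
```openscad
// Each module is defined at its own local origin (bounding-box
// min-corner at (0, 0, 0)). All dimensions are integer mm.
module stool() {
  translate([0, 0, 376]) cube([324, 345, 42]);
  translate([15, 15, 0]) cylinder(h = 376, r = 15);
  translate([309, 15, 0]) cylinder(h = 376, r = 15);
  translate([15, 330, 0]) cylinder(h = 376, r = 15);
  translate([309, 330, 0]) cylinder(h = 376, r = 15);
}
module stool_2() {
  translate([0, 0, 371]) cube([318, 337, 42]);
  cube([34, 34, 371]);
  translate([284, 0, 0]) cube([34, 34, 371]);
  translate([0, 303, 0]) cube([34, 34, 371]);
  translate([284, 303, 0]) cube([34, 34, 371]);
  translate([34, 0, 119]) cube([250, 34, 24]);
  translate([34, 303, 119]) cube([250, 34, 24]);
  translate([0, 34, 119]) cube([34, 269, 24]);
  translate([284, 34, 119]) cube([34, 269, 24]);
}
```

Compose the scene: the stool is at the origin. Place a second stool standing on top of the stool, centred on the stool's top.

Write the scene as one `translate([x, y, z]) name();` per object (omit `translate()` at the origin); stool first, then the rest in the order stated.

stool();
translate([3, 4, 418]) stool_2();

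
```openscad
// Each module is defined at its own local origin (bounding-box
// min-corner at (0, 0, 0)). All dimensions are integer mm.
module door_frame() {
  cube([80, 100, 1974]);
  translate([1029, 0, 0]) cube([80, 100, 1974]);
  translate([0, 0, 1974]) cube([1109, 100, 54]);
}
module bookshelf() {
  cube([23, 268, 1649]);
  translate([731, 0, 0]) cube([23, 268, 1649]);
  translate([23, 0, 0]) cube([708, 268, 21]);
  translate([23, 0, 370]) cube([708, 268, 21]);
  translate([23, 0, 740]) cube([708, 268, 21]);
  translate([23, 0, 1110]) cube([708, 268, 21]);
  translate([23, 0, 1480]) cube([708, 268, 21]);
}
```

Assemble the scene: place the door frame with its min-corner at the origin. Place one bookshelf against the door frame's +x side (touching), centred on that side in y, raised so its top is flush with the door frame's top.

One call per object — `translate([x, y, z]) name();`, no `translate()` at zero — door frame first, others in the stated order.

door_frame();
translate([1109, -84, 379]) bookshelf();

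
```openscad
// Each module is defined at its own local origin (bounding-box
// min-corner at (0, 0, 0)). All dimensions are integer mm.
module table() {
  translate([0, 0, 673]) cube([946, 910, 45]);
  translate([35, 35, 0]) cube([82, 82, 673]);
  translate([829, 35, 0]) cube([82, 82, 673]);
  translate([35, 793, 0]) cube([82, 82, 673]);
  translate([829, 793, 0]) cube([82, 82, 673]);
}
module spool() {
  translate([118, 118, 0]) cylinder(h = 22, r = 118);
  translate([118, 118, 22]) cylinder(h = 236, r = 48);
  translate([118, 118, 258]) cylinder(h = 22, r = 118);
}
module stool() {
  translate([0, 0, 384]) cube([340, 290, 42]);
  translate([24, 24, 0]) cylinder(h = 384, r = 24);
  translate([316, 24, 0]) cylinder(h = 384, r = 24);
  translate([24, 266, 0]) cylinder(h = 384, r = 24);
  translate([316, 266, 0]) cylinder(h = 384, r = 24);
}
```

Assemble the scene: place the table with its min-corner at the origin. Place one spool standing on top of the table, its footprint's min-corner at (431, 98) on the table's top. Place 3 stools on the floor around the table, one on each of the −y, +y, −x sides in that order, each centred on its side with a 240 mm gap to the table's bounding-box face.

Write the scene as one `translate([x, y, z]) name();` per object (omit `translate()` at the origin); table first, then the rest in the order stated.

table();
translate([431, 98, 718]) spool();
translate([303, -530, 0]) stool();
translate([303, 1150, 0]) stool();
translate([-580, 310, 0]) stool();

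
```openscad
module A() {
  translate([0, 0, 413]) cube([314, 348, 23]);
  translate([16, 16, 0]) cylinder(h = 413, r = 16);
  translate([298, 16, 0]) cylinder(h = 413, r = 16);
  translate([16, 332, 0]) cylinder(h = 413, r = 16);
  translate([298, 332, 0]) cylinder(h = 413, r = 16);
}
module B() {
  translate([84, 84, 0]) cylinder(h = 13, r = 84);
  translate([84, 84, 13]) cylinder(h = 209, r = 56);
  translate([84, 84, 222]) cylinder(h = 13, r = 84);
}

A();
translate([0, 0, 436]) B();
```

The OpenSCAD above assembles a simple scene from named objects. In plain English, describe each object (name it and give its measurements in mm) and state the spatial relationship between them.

A is a simple wooden stool: a rectangular seat 314 mm (x) by 348 mm (y), 23 mm thick, top face at z = 436 mm, on four round legs, each 32 mm in diameter. The legs rest on z = 0, each leg's axis is inset half a diameter from the nearest pair of seat edges (so the leg's bounding box is flush with the corner).

B is a spool: two coaxial disc flanges of radius 84 mm and thickness 13 mm, joined by a core cylinder of radius 56 mm and height 209 mm. The lower flange rests on z = 0 and the three cylinders share a vertical axis.

The spool is on top of the stool.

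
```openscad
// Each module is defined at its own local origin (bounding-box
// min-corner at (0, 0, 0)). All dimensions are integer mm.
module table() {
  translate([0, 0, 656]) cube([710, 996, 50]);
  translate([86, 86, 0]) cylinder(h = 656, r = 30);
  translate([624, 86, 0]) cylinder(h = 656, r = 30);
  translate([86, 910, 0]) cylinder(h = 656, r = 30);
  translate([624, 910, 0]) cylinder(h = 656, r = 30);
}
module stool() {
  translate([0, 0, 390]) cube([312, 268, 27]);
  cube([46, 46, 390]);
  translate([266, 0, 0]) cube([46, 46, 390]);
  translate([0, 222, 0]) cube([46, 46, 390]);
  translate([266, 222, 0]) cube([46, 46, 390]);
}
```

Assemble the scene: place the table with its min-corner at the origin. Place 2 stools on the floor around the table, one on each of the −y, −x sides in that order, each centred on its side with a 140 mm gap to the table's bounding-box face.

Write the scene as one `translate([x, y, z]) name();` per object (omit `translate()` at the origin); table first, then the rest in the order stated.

table();
translate([199, -408, 0]) stool();
translate([-452, 364, 0]) stool();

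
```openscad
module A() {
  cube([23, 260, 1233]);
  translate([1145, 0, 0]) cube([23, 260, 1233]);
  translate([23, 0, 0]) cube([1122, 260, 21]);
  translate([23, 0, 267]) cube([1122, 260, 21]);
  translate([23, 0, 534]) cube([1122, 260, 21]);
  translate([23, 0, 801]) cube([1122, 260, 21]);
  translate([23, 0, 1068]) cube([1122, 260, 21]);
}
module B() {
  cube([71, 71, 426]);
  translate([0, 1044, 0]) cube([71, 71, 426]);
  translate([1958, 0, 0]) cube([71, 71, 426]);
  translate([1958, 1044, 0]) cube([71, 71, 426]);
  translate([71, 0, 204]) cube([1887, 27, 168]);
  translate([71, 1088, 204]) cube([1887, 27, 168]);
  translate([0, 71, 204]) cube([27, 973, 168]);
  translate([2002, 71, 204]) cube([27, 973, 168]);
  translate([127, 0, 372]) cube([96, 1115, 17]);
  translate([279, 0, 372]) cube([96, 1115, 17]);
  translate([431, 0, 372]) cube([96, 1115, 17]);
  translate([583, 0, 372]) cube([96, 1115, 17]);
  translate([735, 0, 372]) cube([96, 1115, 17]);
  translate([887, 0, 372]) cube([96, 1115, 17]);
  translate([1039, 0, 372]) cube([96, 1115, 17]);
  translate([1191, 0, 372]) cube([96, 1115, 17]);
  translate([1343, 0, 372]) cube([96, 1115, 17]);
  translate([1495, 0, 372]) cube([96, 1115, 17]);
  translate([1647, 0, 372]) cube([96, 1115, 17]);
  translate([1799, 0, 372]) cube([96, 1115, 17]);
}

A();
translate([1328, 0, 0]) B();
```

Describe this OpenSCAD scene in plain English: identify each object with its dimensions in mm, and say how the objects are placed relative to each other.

A is a bookshelf 1168 mm wide overall, 260 mm deep and 1233 mm tall. The two sides are 23 mm thick vertical panels. 5 horizontal shelves of 21 mm thickness span between the inner faces of the sides; the lowest shelf sits on the floor and shelves are stacked with a clear vertical gap of 246 mm between each pair.

B is a bed frame 2029 mm long (x) by 1115 mm wide (y). Four 71×71 mm corner posts, 426 mm tall, at the corners of the footprint. Four rails of 27 mm thickness and 168 mm height run between adjacent posts with their undersides at z = 204 mm, their outer faces flush with the outside of the frame (the two x-running rails run between the posts' inner faces; the two y-running rails run between the posts' inner faces). 12 slats, each 96 mm wide (x) and 17 mm thick, lie across the top of the two x-running rails, running the full 1115 mm width of the frame in y; the slats are evenly spaced along x between the inner faces of the end posts with equal gaps (rounded down to the nearest mm) at the −x end and between each pair — any rounding remainder accumulates at the +x end.

The bed frame is on the floor beside the bookshelf on its +x side.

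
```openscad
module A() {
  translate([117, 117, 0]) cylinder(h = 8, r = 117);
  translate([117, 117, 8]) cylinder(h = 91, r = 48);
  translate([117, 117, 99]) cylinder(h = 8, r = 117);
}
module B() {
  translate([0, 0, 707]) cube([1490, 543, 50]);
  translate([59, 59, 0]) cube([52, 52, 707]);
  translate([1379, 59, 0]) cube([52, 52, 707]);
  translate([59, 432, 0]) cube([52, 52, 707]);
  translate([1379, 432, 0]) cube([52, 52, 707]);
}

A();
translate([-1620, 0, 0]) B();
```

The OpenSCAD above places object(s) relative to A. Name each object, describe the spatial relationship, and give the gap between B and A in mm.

The table's nearest face is 130 mm from the spool's −x face.

A is a spool. B is a table. The table is on the floor beside the spool on its −x side. The gap between the table and the spool is 130 mm.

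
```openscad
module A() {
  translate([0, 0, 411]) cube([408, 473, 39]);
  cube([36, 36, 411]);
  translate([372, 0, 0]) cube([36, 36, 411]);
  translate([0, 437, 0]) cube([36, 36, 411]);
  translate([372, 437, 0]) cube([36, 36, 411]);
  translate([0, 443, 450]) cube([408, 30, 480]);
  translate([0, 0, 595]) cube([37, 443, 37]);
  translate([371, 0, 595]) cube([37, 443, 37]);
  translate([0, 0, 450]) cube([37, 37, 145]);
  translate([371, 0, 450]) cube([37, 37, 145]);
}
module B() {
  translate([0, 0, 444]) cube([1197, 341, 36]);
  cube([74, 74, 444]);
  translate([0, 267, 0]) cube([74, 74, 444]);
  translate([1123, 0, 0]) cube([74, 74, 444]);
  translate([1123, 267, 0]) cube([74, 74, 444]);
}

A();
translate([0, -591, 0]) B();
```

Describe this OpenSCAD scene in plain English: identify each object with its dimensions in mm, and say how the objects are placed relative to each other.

A is a chair. The seat is a 408×473×39 mm slab with its top at z = 450 mm, on four 36×36 mm corner legs (flush with the seat edges, standing on z = 0). A flat backrest 30 mm thick, 480 mm tall, spans the full seat width and rises from the seat top along its +y edge, rear face flush with the rear of the seat. Two armrests of 37×37 mm section run along each side from the seat's front edge to the front of the backrest, top faces 182 mm above the seat top and outer faces flush with the seat's x-edges; a 37×37 mm post under the front of each armrest stands on the seat at the front corner.

B is a bench: a 1197×341 mm seat slab, 36 mm thick, top at z = 480 mm, on four 74×74 mm square legs flush with the seat corners and standing on z = 0.

The bench is on the floor beside the chair on its −y side.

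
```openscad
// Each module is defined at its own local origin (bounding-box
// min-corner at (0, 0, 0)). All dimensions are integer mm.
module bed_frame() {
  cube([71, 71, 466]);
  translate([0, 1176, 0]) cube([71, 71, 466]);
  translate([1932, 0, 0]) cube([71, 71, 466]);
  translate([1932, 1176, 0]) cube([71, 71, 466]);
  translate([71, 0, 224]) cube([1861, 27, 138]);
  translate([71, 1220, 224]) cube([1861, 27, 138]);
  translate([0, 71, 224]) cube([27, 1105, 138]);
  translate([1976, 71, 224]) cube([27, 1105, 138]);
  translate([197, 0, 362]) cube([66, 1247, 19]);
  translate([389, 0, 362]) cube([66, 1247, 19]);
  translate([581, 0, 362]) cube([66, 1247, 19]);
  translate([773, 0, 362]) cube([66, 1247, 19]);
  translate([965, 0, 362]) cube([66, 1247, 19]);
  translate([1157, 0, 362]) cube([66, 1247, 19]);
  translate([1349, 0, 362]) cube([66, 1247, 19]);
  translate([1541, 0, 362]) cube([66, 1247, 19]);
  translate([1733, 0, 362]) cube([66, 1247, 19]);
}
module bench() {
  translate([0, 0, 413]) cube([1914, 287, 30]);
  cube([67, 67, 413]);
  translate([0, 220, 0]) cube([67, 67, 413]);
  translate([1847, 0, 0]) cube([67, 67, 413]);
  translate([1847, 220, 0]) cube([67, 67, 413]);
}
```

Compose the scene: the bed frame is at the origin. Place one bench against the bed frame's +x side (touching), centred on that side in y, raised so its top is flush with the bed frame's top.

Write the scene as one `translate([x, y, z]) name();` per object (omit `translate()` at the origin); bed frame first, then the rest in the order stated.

bed_frame();
translate([2003, 480, 23]) bench();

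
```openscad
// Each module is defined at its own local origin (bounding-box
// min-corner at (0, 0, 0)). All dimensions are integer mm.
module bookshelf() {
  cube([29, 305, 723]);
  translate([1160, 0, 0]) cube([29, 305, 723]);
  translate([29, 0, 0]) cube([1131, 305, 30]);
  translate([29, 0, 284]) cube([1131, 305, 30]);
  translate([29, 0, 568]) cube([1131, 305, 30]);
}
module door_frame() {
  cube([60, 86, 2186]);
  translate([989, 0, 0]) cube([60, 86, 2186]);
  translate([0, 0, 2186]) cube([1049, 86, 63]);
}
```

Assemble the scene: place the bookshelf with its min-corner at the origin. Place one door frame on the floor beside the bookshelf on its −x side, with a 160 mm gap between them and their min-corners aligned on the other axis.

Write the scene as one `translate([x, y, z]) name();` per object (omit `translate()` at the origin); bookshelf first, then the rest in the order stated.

bookshelf();
translate([-1209, 0, 0]) door_frame();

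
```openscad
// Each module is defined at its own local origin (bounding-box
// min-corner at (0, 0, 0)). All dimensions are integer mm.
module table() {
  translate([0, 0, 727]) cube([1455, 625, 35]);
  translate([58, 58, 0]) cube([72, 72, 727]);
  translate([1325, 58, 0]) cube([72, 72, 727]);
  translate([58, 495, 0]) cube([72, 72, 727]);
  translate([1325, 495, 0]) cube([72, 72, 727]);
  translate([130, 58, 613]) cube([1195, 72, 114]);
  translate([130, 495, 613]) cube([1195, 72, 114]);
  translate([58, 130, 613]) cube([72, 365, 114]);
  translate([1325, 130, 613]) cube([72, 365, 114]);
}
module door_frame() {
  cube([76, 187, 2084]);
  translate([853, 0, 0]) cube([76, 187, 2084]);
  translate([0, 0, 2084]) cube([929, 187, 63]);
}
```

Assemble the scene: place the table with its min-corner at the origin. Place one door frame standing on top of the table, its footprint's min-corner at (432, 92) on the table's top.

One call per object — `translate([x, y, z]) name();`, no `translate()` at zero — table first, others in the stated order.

table();
translate([432, 92, 762]) door_frame();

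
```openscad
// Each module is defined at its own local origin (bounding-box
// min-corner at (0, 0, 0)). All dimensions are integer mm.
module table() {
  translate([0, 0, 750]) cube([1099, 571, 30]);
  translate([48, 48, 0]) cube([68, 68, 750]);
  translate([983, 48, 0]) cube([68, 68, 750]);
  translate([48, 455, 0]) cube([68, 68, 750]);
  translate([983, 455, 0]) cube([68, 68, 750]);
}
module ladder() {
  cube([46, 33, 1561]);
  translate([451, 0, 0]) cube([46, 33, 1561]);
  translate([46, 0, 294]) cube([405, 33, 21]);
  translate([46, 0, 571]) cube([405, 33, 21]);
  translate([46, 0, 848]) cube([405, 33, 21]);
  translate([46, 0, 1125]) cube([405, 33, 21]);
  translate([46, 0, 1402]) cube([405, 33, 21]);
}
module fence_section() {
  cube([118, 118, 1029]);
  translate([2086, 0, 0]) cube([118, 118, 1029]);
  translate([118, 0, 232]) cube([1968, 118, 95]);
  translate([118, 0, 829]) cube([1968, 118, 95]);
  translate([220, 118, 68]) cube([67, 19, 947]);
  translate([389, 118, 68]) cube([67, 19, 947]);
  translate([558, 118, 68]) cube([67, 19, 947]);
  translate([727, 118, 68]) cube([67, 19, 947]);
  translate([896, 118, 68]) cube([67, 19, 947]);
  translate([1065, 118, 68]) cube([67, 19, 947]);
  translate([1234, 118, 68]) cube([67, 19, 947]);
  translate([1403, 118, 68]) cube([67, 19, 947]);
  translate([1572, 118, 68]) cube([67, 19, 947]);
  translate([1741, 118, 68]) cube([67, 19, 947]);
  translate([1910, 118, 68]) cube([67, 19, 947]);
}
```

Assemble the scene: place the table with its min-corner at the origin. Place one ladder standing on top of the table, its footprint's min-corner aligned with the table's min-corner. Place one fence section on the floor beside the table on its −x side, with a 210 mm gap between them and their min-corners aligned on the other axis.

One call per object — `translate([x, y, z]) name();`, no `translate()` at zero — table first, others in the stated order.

table();
translate([0, 0, 780]) ladder();
translate([-2414, 0, 0]) fence_section();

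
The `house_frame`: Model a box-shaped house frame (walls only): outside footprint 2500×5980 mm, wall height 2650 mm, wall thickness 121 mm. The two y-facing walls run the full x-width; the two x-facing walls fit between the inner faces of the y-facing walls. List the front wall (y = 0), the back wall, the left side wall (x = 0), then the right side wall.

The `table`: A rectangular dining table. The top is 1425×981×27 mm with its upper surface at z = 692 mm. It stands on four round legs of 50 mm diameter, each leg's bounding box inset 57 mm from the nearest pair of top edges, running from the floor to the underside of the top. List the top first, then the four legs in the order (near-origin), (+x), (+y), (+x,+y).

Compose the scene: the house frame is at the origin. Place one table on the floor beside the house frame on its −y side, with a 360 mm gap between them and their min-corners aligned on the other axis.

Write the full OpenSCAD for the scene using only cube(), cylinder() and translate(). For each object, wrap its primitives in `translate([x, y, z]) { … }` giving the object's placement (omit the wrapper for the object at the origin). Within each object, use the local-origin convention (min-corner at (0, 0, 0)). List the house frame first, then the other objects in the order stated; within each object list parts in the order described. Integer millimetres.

cube([2500, 121, 2650]);
translate([0, 5859, 0]) cube([2500, 121, 2650]);
translate([0, 121, 0]) cube([121, 5738, 2650]);
translate([2379, 121, 0]) cube([121, 5738, 2650]);
translate([0, -1341, 0]) {
  translate([0, 0, 665]) cube([1425, 981, 27]);
  translate([82, 82, 0]) cylinder(h = 665, r = 25);
  translate([1343, 82, 0]) cylinder(h = 665, r = 25);
  translate([82, 899, 0]) cylinder(h = 665, r = 25);
  translate([1343, 899, 0]) cylinder(h = 665, r = 25);
}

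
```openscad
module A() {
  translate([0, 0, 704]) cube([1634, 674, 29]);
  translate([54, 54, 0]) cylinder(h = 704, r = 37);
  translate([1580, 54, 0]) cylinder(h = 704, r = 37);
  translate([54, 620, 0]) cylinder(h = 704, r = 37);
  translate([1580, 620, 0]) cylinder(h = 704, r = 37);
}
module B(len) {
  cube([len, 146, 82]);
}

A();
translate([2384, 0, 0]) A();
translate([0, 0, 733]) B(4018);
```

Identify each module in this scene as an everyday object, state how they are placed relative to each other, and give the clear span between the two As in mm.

A is a table. B is a beam. A beam spans the tops of two tables. The clear span between the two tables is 750 mm.

Second table starts at x = 2384; first ends at x = 1634; clear span = 2384 − 1634 = 750 mm.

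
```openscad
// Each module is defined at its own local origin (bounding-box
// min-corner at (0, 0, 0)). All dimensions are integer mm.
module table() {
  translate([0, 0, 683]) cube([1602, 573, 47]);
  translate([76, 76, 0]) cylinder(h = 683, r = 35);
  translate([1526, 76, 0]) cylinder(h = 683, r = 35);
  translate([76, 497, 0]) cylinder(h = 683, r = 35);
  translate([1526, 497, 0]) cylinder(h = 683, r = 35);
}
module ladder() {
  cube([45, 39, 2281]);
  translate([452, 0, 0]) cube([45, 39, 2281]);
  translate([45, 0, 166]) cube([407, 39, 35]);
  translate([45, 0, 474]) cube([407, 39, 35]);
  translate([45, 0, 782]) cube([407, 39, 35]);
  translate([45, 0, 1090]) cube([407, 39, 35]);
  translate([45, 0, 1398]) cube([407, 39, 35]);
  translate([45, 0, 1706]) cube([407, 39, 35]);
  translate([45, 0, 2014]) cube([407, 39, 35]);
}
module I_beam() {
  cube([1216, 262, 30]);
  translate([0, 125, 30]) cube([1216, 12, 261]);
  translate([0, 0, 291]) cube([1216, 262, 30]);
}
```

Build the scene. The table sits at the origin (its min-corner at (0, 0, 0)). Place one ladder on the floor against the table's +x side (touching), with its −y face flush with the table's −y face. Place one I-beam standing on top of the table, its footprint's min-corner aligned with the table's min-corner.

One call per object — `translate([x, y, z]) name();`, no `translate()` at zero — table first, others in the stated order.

table();
translate([1602, 0, 0]) ladder();
translate([0, 0, 730]) I_beam();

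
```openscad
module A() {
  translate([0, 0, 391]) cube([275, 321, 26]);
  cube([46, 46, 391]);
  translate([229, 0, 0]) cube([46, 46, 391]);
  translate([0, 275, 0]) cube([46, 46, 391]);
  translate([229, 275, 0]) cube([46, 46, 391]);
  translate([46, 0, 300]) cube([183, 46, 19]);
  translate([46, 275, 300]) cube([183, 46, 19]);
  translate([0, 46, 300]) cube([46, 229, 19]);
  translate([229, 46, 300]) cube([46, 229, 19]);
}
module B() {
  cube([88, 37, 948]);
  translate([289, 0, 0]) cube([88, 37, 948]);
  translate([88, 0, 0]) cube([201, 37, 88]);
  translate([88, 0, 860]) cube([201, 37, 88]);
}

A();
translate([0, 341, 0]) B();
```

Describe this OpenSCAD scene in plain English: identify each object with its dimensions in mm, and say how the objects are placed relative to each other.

A is a four-legged stool. The seat is a 275×321×26 mm slab whose top surface is at z = 417 mm; four square legs, each 46×46 mm in cross-section, run from the floor (z = 0) to the underside of the seat, each flush with a corner of the seat. Four stretchers, 46 mm wide and 19 mm tall, connect adjacent legs with their undersides at z = 300 mm, each running between the inner faces of the legs it joins and aligned with the legs' outer faces on the other axis.

B is a picture frame with a 201×772 mm rectangular opening (x by z) and a uniform 88 mm border on every side. Frame depth is 37 mm along y. It is built from two vertical stiles running the full outside height and two horizontal rails spanning the gap between the stiles.

The picture frame is on the floor beside the stool on its +y side.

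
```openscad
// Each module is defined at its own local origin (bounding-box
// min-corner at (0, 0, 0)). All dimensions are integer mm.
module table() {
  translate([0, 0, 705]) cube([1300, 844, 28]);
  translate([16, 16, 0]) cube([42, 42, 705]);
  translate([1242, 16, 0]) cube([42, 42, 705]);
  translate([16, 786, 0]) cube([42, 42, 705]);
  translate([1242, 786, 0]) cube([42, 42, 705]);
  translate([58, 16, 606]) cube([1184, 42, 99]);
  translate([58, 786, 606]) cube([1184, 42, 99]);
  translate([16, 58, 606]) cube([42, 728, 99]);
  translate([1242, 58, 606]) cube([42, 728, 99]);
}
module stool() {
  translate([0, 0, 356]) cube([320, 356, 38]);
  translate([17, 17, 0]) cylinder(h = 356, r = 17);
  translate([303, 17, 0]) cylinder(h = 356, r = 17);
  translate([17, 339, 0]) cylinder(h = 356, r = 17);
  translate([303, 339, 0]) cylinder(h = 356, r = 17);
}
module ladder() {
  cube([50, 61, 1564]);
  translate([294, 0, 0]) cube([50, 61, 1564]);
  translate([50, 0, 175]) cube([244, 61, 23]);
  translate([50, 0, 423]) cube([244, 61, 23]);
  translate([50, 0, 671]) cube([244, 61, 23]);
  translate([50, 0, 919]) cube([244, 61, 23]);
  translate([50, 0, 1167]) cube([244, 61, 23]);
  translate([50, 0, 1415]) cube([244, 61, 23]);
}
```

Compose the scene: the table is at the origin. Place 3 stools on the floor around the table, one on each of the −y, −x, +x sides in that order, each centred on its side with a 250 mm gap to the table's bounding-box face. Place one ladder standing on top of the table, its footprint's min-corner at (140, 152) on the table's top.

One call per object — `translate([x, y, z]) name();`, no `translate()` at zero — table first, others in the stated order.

table();
translate([490, -606, 0]) stool();
translate([-570, 244, 0]) stool();
translate([1550, 244, 0]) stool();
translate([140, 152, 733]) ladder();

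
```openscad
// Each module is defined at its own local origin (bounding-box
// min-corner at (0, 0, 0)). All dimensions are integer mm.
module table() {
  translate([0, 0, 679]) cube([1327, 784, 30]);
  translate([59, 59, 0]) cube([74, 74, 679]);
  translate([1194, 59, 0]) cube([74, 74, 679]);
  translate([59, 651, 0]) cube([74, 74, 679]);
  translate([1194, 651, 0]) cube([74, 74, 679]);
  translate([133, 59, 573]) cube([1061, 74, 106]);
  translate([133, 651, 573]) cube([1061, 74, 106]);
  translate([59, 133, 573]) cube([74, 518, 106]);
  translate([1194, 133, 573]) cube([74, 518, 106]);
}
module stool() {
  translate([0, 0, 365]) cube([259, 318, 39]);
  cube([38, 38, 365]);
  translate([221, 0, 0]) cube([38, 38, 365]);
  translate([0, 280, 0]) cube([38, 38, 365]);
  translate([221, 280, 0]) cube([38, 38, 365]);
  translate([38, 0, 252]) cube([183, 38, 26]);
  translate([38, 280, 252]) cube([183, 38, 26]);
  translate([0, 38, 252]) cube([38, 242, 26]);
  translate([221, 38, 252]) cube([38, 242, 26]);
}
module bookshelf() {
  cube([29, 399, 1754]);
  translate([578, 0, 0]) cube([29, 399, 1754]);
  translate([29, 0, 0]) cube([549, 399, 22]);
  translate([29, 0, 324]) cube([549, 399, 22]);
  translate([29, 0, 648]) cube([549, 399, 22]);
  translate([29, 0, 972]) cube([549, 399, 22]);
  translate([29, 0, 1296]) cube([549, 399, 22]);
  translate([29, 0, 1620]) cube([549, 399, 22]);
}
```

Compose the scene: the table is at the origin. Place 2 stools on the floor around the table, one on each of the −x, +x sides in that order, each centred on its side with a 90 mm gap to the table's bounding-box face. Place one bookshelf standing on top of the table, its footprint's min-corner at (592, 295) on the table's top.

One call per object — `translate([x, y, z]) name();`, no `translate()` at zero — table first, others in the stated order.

table();
translate([-349, 233, 0]) stool();
translate([1417, 233, 0]) stool();
translate([592, 295, 709]) bookshelf();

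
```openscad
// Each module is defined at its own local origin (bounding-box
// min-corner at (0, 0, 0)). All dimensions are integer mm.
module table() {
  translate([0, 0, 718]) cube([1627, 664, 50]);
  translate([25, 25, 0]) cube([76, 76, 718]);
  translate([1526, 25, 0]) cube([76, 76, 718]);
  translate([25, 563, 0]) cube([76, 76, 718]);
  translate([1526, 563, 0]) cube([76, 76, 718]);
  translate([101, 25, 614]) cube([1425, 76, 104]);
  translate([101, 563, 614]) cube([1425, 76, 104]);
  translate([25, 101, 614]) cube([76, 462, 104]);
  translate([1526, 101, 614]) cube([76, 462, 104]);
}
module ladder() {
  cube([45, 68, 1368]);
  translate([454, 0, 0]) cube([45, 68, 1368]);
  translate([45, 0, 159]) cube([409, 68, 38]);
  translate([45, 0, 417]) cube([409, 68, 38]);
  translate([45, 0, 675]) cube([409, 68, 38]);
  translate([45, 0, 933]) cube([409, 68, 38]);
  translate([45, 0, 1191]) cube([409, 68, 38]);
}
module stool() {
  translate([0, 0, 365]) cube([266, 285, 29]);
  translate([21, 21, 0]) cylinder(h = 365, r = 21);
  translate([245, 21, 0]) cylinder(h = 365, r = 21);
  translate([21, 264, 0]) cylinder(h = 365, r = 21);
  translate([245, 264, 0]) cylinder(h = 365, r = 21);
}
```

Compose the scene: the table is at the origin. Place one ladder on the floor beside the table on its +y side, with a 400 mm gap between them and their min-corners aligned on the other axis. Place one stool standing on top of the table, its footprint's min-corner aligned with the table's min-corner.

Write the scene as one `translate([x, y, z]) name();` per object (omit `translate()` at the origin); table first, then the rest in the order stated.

table();
translate([0, 1064, 0]) ladder();
translate([0, 0, 768]) stool();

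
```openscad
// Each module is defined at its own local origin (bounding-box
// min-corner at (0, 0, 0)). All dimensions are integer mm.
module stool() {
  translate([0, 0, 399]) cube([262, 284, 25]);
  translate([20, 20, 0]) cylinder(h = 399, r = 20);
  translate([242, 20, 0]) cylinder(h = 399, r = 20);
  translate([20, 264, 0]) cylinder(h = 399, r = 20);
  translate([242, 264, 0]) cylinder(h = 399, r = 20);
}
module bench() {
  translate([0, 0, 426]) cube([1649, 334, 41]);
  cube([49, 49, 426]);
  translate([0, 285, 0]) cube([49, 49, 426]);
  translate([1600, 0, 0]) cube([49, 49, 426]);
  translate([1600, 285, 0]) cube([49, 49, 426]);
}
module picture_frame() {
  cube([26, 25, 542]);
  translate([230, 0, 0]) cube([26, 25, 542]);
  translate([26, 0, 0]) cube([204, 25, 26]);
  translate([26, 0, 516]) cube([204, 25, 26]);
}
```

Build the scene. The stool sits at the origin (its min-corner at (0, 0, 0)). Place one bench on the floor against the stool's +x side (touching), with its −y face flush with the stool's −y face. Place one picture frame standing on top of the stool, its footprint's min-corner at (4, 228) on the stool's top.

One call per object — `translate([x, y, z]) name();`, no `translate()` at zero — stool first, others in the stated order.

stool();
translate([262, 0, 0]) bench();
translate([4, 228, 424]) picture_frame();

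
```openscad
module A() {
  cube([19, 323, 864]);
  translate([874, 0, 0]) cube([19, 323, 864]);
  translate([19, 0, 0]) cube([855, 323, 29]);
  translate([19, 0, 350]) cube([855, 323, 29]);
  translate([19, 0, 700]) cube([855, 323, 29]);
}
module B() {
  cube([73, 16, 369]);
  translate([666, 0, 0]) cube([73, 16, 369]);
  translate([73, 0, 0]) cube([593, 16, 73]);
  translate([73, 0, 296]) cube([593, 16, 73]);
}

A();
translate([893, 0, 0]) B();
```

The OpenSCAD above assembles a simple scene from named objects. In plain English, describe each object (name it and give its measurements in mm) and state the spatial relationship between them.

A is an open bookshelf. Two side panels, each 19 mm thick, 323 mm deep and 864 mm tall, stand 893 mm apart (outside-to-outside). Between them sit 3 shelves, each 29 mm thick and 323 mm deep, spanning the full gap between the sides. The bottom shelf rests on the floor (its underside at z = 0) and the clear gap between one shelf's top and the next shelf's underside is 321 mm.

B is a rectangular picture frame lying in the x–z plane (depth along y). The opening is 593 mm wide (x) by 223 mm tall (z), surrounded by a border 73 mm wide on all four sides. The frame is 16 mm deep and is made of two full-height vertical stiles with two horizontal rails fitted between them.

The picture frame is against the bookshelf's +x side, with their −y faces flush.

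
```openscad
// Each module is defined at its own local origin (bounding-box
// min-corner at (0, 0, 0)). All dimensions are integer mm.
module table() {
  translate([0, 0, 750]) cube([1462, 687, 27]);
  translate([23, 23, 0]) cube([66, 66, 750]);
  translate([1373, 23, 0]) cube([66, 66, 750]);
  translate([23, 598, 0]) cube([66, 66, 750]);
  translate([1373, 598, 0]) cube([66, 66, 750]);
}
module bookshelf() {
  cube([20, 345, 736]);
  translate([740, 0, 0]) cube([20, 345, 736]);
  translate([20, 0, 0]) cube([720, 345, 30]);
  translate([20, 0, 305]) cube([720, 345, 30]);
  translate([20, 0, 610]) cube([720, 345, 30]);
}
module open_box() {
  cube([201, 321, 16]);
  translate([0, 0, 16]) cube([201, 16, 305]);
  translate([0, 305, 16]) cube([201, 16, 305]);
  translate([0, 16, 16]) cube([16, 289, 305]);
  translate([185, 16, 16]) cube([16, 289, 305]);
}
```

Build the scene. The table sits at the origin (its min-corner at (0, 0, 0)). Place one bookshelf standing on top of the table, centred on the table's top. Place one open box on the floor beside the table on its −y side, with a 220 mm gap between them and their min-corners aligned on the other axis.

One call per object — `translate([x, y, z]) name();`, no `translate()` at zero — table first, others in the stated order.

table();
translate([351, 171, 777]) bookshelf();
translate([0, -541, 0]) open_box();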